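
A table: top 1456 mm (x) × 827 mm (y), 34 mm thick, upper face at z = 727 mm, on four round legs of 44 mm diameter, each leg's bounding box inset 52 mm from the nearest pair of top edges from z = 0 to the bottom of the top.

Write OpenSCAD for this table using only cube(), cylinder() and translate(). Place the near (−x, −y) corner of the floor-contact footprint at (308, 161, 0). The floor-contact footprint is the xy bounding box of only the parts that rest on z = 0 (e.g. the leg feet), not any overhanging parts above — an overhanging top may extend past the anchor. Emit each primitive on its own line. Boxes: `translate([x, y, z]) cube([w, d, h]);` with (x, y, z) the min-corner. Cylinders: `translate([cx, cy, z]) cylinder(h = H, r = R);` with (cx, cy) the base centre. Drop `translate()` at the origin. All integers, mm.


// leg_h = 727 - 34 = 693
translate([256, 109, 693]) cube([1456, 827, 34]);
translate([330, 183, 0]) cylinder(h = 693, r = 22);
translate([1638, 183, 0]) cylinder(h = 693, r = 22);
translate([330, 862, 0]) cylinder(h = 693, r = 22);
translate([1638, 862, 0]) cylinder(h = 693, r = 22);


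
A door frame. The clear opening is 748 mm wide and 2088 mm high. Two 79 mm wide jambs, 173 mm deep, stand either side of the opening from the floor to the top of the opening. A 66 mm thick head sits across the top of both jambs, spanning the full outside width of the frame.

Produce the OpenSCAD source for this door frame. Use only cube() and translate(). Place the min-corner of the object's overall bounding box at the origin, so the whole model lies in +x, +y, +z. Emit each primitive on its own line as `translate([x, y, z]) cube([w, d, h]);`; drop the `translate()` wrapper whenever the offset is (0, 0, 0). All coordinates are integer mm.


cube([79, 173, 2088]);
translate([827, 0, 0]) cube([79, 173, 2088]);
translate([0, 0, 2088]) cube([906, 173, 66]);


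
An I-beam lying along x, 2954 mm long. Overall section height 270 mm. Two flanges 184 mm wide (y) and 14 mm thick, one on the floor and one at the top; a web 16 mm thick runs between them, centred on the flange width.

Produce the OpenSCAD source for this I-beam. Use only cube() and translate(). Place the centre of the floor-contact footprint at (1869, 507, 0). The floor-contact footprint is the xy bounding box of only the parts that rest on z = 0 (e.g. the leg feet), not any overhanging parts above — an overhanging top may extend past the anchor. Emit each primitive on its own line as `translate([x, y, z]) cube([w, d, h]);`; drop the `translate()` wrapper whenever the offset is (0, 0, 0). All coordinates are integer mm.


translate([392, 415, 0]) cube([2954, 184, 14]);
translate([392, 499, 14]) cube([2954, 16, 242]);
translate([392, 415, 256]) cube([2954, 184, 14]);


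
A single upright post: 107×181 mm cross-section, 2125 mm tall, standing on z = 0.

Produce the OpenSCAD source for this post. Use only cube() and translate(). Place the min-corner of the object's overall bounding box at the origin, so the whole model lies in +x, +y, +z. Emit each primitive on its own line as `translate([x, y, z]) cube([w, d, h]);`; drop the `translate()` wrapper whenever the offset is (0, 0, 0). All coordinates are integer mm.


cube([107, 181, 2125]);


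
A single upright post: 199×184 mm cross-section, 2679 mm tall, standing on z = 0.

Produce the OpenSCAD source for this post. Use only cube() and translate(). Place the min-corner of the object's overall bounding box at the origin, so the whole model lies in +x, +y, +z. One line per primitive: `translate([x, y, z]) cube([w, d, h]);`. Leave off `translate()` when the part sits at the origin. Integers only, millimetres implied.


cube([199, 184, 2679]);


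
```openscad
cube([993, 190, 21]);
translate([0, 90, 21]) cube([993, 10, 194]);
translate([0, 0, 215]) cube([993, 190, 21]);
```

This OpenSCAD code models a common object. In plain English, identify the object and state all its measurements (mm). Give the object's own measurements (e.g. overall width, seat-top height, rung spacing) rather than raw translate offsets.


An I-beam lying along x, 993 mm long. Overall section height 236 mm. Two flanges 190 mm wide (y) and 21 mm thick, one on the floor and one at the top; a web 10 mm thick runs between them, centred on the flange width.


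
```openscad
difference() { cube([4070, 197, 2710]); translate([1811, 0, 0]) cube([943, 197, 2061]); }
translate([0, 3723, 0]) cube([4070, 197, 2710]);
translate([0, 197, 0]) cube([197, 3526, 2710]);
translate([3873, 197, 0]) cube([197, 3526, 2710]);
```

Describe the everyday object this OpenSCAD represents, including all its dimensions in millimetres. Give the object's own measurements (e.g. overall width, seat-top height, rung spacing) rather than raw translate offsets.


A single room: four walls, each 2710 mm tall and 197 mm thick, enclosing an outside footprint 4070×3920 mm (x × y), no floor or roof. The front and back walls (−y and +y sides) run the full x-width; the side walls fit between their inner faces. A door opening 943 mm wide and 2061 mm tall is cut through the front wall from the floor up, its −x edge 1811 mm from the wall's −x end.


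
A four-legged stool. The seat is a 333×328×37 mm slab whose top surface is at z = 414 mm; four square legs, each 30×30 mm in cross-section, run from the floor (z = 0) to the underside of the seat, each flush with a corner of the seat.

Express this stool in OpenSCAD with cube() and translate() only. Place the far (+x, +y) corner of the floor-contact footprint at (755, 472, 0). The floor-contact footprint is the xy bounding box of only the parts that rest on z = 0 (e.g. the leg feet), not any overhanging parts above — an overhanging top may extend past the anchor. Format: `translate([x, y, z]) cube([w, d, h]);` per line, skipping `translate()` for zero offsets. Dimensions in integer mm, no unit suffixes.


translate([422, 144, 377]) cube([333, 328, 37]);
translate([422, 144, 0]) cube([30, 30, 377]);
translate([725, 144, 0]) cube([30, 30, 377]);
translate([422, 442, 0]) cube([30, 30, 377]);
translate([725, 442, 0]) cube([30, 30, 377]);


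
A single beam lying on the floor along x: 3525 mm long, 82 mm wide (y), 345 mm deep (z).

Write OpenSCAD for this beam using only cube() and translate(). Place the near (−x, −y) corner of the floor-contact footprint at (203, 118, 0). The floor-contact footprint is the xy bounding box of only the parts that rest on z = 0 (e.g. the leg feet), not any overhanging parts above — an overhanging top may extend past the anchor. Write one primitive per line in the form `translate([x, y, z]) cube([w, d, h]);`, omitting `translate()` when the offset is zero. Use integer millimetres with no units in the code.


translate([203, 118, 0]) cube([3525, 82, 345]);


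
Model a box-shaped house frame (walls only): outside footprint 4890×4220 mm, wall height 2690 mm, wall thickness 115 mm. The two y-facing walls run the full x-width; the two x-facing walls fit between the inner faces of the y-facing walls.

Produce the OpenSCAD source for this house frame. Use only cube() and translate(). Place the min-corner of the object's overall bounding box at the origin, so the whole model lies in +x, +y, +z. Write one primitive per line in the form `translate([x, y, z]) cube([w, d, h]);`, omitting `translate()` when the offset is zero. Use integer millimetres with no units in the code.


cube([4890, 115, 2690]);
translate([0, 4105, 0]) cube([4890, 115, 2690]);
translate([0, 115, 0]) cube([115, 3990, 2690]);
translate([4775, 115, 0]) cube([115, 3990, 2690]);


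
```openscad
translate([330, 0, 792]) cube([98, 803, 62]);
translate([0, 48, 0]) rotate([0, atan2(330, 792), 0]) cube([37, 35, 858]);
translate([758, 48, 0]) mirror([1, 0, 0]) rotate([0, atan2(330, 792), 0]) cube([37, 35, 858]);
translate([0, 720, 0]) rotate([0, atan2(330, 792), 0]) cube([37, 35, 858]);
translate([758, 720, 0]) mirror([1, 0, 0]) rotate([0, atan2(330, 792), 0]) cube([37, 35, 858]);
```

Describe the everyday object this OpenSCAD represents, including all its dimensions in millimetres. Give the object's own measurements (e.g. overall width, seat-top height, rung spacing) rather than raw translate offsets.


A sawhorse. A 98×803×62 mm beam (x, y, z) sits on two A-frame leg pairs. Each pair is two raked legs of 37×35 mm section (35 mm along y) splaying symmetrically in x. Each leg rises 792 mm vertically over 330 mm of horizontal reach and is 858 mm long along its own axis. Every leg's outer bottom edge rests on the floor and its outer top edge meets a bottom edge of the beam — the left legs (tilting toward +x) meet the beam's −x bottom edge, the right legs (their mirror images, tilting toward −x) meet its +x bottom edge — so the leg tops tuck under the beam, the beam's underside is 792 mm above the floor, and the feet are 758 mm apart outside-to-outside with the beam centred between them. The two leg pairs are set in 48 mm from either end of the beam.


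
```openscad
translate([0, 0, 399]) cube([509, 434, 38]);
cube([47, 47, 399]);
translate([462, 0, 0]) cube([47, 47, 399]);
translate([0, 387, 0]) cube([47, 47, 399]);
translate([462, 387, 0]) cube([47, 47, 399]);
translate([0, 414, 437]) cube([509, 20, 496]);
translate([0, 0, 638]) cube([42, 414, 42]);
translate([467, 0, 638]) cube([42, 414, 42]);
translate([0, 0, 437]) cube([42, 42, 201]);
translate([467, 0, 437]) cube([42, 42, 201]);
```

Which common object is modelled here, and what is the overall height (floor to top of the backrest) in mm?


A chair. The overall height is 933 mm.

A slab on four corner posts with a tall panel at the back — a chair. The seat slab sits at z = 399 with thickness 38, and the 496 mm backrest starts at the seat top, so the overall height is 399 + 38 + 496 = 933 mm.


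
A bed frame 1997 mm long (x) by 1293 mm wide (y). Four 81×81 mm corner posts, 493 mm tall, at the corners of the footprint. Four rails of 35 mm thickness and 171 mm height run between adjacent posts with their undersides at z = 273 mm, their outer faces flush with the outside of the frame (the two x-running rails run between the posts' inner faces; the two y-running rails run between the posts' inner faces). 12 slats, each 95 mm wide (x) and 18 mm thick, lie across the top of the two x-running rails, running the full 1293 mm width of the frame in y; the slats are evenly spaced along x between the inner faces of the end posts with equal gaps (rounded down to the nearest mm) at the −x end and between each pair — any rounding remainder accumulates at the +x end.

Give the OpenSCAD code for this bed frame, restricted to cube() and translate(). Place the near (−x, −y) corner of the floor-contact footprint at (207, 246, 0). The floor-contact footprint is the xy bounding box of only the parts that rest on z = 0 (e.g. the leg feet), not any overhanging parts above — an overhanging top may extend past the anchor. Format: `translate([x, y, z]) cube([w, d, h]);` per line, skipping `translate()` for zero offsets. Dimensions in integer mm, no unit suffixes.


translate([207, 246, 0]) cube([81, 81, 493]);
translate([207, 1458, 0]) cube([81, 81, 493]);
translate([2123, 246, 0]) cube([81, 81, 493]);
translate([2123, 1458, 0]) cube([81, 81, 493]);
translate([288, 246, 273]) cube([1835, 35, 171]);
translate([288, 1504, 273]) cube([1835, 35, 171]);
translate([207, 327, 273]) cube([35, 1131, 171]);
translate([2169, 327, 273]) cube([35, 1131, 171]);
translate([341, 246, 444]) cube([95, 1293, 18]);
translate([489, 246, 444]) cube([95, 1293, 18]);
translate([637, 246, 444]) cube([95, 1293, 18]);
translate([785, 246, 444]) cube([95, 1293, 18]);
translate([933, 246, 444]) cube([95, 1293, 18]);
translate([1081, 246, 444]) cube([95, 1293, 18]);
translate([1229, 246, 444]) cube([95, 1293, 18]);
translate([1377, 246, 444]) cube([95, 1293, 18]);
translate([1525, 246, 444]) cube([95, 1293, 18]);
translate([1673, 246, 444]) cube([95, 1293, 18]);
translate([1821, 246, 444]) cube([95, 1293, 18]);
translate([1969, 246, 444]) cube([95, 1293, 18]);


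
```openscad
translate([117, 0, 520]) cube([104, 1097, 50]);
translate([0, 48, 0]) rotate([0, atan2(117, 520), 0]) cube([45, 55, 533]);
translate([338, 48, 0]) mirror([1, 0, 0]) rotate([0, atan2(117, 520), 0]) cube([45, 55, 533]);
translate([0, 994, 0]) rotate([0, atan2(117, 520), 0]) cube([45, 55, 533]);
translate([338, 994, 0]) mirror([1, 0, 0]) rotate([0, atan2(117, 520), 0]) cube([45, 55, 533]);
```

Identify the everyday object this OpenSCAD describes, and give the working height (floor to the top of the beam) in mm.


A sawhorse. The overall height is 570 mm.

A beam across two mirrored pairs of raked legs — a sawhorse. The beam's underside is at z = 520 (matching the legs' vertical rise in atan2(117, 520)) and the beam is 50 mm tall, so its top is at 520 + 50 = 570 mm. The raked legs top out at the beam's underside, so that is the highest point.


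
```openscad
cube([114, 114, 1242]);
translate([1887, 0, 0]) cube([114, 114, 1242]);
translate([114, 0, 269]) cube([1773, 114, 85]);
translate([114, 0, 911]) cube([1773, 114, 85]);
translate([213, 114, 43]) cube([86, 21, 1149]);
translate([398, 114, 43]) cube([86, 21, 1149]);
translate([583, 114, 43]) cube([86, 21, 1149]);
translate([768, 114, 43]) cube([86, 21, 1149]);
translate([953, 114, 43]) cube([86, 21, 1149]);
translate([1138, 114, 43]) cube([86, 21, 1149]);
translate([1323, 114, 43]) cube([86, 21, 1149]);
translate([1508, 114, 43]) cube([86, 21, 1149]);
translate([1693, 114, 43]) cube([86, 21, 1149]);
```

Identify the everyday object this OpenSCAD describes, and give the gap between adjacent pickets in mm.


A fence section. The picket gap is 99 mm.

Two posts, two rails, 9 pickets — a fence section. Span 1773 mm holds 9 pickets of 86 mm with 10 equal gaps: ⌊(1773 − 9·86) / 10⌋ = 99 mm.


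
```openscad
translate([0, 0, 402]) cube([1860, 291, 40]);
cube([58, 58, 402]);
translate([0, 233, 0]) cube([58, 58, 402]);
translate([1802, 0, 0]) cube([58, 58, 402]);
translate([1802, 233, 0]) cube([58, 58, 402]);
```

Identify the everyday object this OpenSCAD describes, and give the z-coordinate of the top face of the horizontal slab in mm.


A bench. The seat-top height is 442 mm.

A long slab on four corner posts — a bench. The slab sits at z = 402 with thickness 40, so the top is 402 + 40 = 442 mm.


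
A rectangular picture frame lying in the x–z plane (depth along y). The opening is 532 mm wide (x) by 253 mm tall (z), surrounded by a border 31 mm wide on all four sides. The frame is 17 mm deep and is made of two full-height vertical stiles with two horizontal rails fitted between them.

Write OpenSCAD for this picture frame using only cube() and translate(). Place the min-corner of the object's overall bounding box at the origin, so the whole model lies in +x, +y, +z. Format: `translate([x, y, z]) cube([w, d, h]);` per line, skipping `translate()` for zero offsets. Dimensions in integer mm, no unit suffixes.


cube([31, 17, 315]);
translate([563, 0, 0]) cube([31, 17, 315]);
translate([31, 0, 0]) cube([532, 17, 31]);
translate([31, 0, 284]) cube([532, 17, 31]);


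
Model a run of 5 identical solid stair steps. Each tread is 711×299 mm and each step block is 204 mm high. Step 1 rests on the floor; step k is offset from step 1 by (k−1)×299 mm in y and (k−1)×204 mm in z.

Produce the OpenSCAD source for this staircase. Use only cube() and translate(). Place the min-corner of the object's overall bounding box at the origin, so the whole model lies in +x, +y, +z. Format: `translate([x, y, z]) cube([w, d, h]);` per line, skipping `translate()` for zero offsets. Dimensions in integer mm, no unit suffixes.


cube([711, 299, 204]);
translate([0, 299, 204]) cube([711, 299, 204]);
translate([0, 598, 408]) cube([711, 299, 204]);
translate([0, 897, 612]) cube([711, 299, 204]);
translate([0, 1196, 816]) cube([711, 299, 204]);


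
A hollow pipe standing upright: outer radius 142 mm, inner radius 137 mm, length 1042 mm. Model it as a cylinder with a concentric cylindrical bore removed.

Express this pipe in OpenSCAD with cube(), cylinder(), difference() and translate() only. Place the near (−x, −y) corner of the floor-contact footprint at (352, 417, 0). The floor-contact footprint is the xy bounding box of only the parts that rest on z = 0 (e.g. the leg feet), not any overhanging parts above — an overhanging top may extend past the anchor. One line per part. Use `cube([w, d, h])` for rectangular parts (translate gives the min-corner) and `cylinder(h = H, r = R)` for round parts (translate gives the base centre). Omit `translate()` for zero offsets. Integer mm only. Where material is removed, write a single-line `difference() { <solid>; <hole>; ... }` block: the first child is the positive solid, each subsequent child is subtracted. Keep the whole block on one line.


difference() { translate([494, 559, 0]) cylinder(h = 1042, r = 142); translate([494, 559, 0]) cylinder(h = 1042, r = 137); }


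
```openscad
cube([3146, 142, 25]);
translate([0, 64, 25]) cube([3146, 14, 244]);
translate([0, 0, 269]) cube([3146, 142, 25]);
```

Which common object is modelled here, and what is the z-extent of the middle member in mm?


An I-beam. The web height is 244 mm.

Two wide flanges with a thin centred web — an I-beam. Overall 294 mm minus two 25 mm flanges gives a web of 294 − 2·25 = 244 mm.


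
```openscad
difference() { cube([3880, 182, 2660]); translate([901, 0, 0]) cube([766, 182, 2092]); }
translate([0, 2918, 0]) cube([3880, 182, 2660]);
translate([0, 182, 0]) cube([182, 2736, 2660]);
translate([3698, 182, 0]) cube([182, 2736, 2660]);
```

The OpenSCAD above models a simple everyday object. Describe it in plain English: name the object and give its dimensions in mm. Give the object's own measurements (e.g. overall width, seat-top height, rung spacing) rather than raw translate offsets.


A single room: four walls, each 2660 mm tall and 182 mm thick, enclosing an outside footprint 3880×3100 mm (x × y), no floor or roof. The front and back walls (−y and +y sides) run the full x-width; the side walls fit between their inner faces. A door opening 766 mm wide and 2092 mm tall is cut through the front wall from the floor up, its −x edge 901 mm from the wall's −x end.


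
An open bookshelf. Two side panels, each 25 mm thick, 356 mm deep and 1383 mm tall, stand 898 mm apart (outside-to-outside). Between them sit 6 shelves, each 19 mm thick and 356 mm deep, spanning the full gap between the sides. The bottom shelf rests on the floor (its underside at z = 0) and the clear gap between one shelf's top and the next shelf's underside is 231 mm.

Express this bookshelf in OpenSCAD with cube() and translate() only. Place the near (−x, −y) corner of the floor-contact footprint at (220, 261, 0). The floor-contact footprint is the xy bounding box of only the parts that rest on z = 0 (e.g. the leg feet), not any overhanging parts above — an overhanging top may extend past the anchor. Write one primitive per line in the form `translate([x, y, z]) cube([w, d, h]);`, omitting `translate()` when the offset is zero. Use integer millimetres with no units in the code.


translate([220, 261, 0]) cube([25, 356, 1383]);
translate([1093, 261, 0]) cube([25, 356, 1383]);
translate([245, 261, 0]) cube([848, 356, 19]);
translate([245, 261, 250]) cube([848, 356, 19]);
translate([245, 261, 500]) cube([848, 356, 19]);
translate([245, 261, 750]) cube([848, 356, 19]);
translate([245, 261, 1000]) cube([848, 356, 19]);
translate([245, 261, 1250]) cube([848, 356, 19]);


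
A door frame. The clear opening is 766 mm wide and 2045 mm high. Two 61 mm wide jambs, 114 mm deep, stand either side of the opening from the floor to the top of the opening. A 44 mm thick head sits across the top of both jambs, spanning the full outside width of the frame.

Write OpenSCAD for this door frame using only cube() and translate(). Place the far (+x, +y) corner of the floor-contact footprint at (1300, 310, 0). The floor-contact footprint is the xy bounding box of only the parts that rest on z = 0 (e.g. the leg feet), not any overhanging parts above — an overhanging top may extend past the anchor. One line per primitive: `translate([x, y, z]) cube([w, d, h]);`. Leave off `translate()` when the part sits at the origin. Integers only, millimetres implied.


translate([412, 196, 0]) cube([61, 114, 2045]);
translate([1239, 196, 0]) cube([61, 114, 2045]);
translate([412, 196, 2045]) cube([888, 114, 44]);


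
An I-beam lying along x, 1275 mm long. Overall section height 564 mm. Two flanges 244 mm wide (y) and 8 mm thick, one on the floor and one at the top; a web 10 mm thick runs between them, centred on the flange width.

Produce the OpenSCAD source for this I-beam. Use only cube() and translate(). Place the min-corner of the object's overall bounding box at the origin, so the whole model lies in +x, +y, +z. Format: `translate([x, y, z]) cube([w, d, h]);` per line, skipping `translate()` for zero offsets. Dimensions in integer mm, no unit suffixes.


cube([1275, 244, 8]);
translate([0, 117, 8]) cube([1275, 10, 548]);
translate([0, 0, 556]) cube([1275, 244, 8]);


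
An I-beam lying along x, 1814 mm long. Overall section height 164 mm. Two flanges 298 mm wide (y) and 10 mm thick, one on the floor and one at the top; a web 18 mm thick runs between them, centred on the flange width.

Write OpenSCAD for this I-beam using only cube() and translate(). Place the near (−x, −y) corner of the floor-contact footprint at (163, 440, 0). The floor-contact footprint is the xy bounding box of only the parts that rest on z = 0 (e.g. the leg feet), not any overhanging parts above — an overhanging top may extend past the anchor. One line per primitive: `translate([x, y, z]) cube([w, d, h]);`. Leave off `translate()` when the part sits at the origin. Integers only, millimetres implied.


translate([163, 440, 0]) cube([1814, 298, 10]);
translate([163, 580, 10]) cube([1814, 18, 144]);
translate([163, 440, 154]) cube([1814, 298, 10]);


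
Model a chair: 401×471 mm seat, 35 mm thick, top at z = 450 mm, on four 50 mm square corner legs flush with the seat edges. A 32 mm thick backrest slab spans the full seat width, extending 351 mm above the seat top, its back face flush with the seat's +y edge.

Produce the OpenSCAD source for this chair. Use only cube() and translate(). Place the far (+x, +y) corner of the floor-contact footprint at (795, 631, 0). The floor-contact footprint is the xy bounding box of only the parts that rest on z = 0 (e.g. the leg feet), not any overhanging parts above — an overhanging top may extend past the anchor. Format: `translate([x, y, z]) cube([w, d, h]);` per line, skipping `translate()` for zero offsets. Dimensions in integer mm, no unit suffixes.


translate([394, 160, 415]) cube([401, 471, 35]);
translate([394, 160, 0]) cube([50, 50, 415]);
translate([745, 160, 0]) cube([50, 50, 415]);
translate([394, 581, 0]) cube([50, 50, 415]);
translate([745, 581, 0]) cube([50, 50, 415]);
translate([394, 599, 450]) cube([401, 32, 351]);


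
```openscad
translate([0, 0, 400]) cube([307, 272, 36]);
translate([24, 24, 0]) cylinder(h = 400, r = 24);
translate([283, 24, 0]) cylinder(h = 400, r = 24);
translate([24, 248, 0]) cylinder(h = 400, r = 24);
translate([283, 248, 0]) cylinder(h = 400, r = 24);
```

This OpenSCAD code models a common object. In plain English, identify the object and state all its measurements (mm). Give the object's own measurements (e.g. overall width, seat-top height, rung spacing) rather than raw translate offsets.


A simple wooden stool: a rectangular seat 307 mm (x) by 272 mm (y), 36 mm thick, top face at z = 436 mm, on four round legs, each 48 mm in diameter. The legs rest on z = 0, each leg's axis is inset half a diameter from the nearest pair of seat edges (so the leg's bounding box is flush with the corner).


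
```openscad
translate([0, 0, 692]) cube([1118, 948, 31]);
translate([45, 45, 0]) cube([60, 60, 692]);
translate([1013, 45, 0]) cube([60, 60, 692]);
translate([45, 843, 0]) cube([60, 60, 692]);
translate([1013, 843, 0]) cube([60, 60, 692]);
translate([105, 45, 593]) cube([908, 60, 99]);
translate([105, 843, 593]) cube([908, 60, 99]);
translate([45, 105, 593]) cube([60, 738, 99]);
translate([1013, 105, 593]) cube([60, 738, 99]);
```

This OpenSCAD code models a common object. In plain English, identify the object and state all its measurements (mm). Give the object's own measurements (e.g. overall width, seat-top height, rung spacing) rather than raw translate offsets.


A rectangular dining table. The top is 1118×948×31 mm with its upper surface at z = 723 mm. It stands on four 60×60 mm square legs, each inset 45 mm from the nearest pair of top edges, running from the floor to the underside of the top. Four apron rails, 60 mm thick and 99 mm tall, run between adjacent legs with their top edges flush with the underside of the top and their outer faces flush with the legs' outer faces.


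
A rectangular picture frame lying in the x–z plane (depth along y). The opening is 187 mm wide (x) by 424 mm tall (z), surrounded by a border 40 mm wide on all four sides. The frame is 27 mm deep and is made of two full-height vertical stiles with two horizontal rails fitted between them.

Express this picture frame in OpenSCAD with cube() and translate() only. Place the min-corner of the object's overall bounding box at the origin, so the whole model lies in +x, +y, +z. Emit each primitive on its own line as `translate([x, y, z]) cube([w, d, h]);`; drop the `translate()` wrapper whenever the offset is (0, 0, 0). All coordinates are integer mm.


cube([40, 27, 504]);
translate([227, 0, 0]) cube([40, 27, 504]);
translate([40, 0, 0]) cube([187, 27, 40]);
translate([40, 0, 464]) cube([187, 27, 40]);


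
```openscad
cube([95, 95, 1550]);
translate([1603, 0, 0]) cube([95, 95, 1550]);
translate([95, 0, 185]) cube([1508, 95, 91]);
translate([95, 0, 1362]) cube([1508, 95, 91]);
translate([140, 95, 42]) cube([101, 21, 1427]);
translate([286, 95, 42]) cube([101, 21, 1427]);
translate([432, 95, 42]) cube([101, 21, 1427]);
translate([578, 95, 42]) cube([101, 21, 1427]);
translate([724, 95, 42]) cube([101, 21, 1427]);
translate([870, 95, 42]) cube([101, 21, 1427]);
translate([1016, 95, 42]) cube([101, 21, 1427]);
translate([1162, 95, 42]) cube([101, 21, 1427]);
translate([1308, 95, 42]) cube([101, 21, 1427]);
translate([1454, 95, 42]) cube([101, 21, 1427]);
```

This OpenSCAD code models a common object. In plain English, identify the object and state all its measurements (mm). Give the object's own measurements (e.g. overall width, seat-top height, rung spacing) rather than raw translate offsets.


A fence section. Two 95×95 mm posts, 1550 mm tall, stand on the floor with a clear span of 1508 mm between their inner faces. Two horizontal rails of 95×91 mm section span the gap between the posts with their undersides at z = 185 mm and z = 1362 mm, flush with the posts' −y face. 10 pickets, each 101 mm wide, 21 mm thick and 1427 mm tall, are fixed to the +y face of the rails with their bottoms at z = 42 mm, spaced across the span with a 45 mm gap after the −x post and between neighbouring pickets, with 48 mm left before the +x post.


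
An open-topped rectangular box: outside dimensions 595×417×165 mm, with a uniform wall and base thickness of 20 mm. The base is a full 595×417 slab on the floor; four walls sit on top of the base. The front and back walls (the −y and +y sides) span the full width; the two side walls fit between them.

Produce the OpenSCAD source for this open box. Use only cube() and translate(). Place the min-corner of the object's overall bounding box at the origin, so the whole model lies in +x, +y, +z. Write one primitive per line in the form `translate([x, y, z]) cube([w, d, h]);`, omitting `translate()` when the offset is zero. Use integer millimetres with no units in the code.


cube([595, 417, 20]);
translate([0, 0, 20]) cube([595, 20, 145]);
translate([0, 397, 20]) cube([595, 20, 145]);
translate([0, 20, 20]) cube([20, 377, 145]);
translate([575, 20, 20]) cube([20, 377, 145]);


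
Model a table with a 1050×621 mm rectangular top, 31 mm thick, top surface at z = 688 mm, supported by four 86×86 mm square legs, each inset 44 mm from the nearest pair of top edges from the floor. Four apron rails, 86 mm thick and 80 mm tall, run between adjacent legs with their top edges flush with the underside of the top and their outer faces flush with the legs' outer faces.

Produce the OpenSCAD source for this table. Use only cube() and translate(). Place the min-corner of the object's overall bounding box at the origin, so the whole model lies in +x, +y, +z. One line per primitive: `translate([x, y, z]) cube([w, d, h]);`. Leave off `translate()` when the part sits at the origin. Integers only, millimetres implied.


translate([0, 0, 657]) cube([1050, 621, 31]);
translate([44, 44, 0]) cube([86, 86, 657]);
translate([920, 44, 0]) cube([86, 86, 657]);
translate([44, 491, 0]) cube([86, 86, 657]);
translate([920, 491, 0]) cube([86, 86, 657]);
translate([130, 44, 577]) cube([790, 86, 80]);
translate([130, 491, 577]) cube([790, 86, 80]);
translate([44, 130, 577]) cube([86, 361, 80]);
translate([920, 130, 577]) cube([86, 361, 80]);


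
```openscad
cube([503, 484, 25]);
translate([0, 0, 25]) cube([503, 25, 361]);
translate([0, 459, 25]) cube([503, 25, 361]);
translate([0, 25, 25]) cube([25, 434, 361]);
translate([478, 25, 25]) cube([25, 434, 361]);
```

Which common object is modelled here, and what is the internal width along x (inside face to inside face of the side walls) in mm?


An open box. The internal width is 453 mm.

A 503×484 base slab with four walls standing on it — an open box. The base is 503 mm wide and the walls are 25 mm thick, so the internal width is 503 − 2 × 25 = 453 mm.


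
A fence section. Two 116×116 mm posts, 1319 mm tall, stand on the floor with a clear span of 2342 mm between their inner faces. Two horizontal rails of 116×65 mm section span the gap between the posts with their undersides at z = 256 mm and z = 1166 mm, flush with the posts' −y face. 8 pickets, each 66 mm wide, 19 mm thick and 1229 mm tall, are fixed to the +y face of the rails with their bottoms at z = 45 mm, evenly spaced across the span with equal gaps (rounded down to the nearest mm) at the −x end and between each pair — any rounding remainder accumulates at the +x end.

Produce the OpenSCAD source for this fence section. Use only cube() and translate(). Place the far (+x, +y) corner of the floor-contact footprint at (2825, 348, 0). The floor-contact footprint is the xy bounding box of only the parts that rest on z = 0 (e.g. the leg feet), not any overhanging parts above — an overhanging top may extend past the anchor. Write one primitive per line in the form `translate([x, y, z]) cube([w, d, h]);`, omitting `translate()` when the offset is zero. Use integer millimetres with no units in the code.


translate([251, 232, 0]) cube([116, 116, 1319]);
translate([2709, 232, 0]) cube([116, 116, 1319]);
translate([367, 232, 256]) cube([2342, 116, 65]);
translate([367, 232, 1166]) cube([2342, 116, 65]);
translate([568, 348, 45]) cube([66, 19, 1229]);
translate([835, 348, 45]) cube([66, 19, 1229]);
translate([1102, 348, 45]) cube([66, 19, 1229]);
translate([1369, 348, 45]) cube([66, 19, 1229]);
translate([1636, 348, 45]) cube([66, 19, 1229]);
translate([1903, 348, 45]) cube([66, 19, 1229]);
translate([2170, 348, 45]) cube([66, 19, 1229]);
translate([2437, 348, 45]) cube([66, 19, 1229]);


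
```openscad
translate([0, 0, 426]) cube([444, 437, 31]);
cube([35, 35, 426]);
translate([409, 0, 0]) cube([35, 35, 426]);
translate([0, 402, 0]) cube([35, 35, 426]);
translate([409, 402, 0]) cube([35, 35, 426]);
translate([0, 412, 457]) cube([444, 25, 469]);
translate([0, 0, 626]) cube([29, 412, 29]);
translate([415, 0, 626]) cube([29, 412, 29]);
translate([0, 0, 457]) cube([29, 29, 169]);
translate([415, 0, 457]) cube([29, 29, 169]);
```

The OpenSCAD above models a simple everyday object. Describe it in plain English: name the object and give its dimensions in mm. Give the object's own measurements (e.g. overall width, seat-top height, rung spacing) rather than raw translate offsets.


A chair. The seat is a 444×437×31 mm slab with its top at z = 457 mm, on four 35×35 mm corner legs (flush with the seat edges, standing on z = 0). A flat backrest 25 mm thick, 469 mm tall, spans the full seat width and rises from the seat top along its +y edge, rear face flush with the rear of the seat. Two armrests of 29×29 mm section run along each side from the seat's front edge to the front of the backrest, top faces 198 mm above the seat top and outer faces flush with the seat's x-edges; a 29×29 mm post under the front of each armrest stands on the seat at the front corner.


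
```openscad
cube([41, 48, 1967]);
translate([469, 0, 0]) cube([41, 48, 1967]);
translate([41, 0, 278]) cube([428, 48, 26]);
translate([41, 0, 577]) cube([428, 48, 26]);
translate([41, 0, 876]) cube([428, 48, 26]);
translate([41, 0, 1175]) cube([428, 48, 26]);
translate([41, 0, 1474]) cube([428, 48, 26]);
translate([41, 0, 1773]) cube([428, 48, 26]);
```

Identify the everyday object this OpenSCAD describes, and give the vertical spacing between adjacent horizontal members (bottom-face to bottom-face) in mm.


A ladder. The rung spacing is 299 mm.

Two tall 41×48 posts with 6 short bars between them — a ladder. Adjacent rungs sit at z = 278 and z = 577, so the spacing is 577 − 278 = 299 mm.


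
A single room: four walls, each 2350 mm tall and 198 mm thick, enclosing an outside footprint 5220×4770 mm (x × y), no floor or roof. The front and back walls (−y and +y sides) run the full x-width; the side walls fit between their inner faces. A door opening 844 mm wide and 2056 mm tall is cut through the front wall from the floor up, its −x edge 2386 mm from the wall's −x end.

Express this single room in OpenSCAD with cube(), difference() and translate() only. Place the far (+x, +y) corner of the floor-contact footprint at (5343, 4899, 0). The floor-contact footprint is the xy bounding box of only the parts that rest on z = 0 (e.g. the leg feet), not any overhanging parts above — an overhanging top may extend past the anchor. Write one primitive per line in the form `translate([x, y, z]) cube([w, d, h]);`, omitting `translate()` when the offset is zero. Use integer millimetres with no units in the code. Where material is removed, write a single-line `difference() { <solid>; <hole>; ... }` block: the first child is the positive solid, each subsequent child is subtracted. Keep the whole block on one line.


difference() { translate([123, 129, 0]) cube([5220, 198, 2350]); translate([2509, 129, 0]) cube([844, 198, 2056]); }
translate([123, 4701, 0]) cube([5220, 198, 2350]);
translate([123, 327, 0]) cube([198, 4374, 2350]);
translate([5145, 327, 0]) cube([198, 4374, 2350]);


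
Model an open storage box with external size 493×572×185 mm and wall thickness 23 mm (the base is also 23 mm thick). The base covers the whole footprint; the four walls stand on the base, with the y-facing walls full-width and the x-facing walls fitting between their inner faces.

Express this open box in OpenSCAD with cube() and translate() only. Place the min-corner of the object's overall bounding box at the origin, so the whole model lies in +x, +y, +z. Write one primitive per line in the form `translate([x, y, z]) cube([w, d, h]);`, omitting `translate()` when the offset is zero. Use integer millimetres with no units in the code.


cube([493, 572, 23]);
translate([0, 0, 23]) cube([493, 23, 162]);
translate([0, 549, 23]) cube([493, 23, 162]);
translate([0, 23, 23]) cube([23, 526, 162]);
translate([470, 23, 23]) cube([23, 526, 162]);


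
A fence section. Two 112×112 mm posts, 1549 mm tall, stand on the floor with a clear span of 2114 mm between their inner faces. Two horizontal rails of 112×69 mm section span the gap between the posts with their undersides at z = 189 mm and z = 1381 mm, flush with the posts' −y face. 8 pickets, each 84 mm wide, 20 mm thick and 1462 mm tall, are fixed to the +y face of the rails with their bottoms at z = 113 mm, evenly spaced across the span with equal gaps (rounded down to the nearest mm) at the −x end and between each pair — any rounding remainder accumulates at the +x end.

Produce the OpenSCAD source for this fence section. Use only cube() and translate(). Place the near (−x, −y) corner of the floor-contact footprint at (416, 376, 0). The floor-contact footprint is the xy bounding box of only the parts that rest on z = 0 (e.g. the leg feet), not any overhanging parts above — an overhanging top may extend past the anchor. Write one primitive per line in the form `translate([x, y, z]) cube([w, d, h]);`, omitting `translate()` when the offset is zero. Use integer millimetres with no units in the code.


translate([416, 376, 0]) cube([112, 112, 1549]);
translate([2642, 376, 0]) cube([112, 112, 1549]);
translate([528, 376, 189]) cube([2114, 112, 69]);
translate([528, 376, 1381]) cube([2114, 112, 69]);
translate([688, 488, 113]) cube([84, 20, 1462]);
translate([932, 488, 113]) cube([84, 20, 1462]);
translate([1176, 488, 113]) cube([84, 20, 1462]);
translate([1420, 488, 113]) cube([84, 20, 1462]);
translate([1664, 488, 113]) cube([84, 20, 1462]);
translate([1908, 488, 113]) cube([84, 20, 1462]);
translate([2152, 488, 113]) cube([84, 20, 1462]);
translate([2396, 488, 113]) cube([84, 20, 1462]);


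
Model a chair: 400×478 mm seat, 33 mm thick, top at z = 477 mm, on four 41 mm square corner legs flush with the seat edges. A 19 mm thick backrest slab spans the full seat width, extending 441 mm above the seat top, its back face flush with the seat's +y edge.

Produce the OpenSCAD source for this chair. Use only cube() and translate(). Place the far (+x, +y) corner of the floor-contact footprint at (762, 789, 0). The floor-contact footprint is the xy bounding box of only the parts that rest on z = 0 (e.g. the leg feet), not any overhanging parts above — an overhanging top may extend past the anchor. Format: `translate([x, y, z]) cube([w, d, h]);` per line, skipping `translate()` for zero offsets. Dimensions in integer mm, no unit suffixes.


// leg_h = 477 - 33 = 444
translate([362, 311, 444]) cube([400, 478, 33]);
translate([362, 311, 0]) cube([41, 41, 444]);
translate([721, 311, 0]) cube([41, 41, 444]);
translate([362, 748, 0]) cube([41, 41, 444]);
translate([721, 748, 0]) cube([41, 41, 444]);
translate([362, 770, 477]) cube([400, 19, 441]);


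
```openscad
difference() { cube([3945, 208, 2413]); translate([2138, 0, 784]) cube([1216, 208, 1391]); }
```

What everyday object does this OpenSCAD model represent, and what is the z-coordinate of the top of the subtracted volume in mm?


A wall with a window opening. The window head height is 2175 mm.

A wall with a rectangular opening subtracted — a window. Sill at z = 784, opening 1391 mm tall, so the head is at 784 + 1391 = 2175 mm.


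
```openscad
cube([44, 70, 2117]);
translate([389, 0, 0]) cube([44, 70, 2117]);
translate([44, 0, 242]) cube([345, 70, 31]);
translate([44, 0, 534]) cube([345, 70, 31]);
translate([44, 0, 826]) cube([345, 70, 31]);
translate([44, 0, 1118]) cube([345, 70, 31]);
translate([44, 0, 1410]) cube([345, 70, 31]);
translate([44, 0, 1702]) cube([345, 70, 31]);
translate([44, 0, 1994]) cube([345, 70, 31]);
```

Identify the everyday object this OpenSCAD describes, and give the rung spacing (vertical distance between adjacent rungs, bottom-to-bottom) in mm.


A ladder. The rung spacing is 292 mm.

Two tall 44×70 posts with 7 short bars between them — a ladder. Adjacent rungs sit at z = 242 and z = 534, so the spacing is 534 − 242 = 292 mm.


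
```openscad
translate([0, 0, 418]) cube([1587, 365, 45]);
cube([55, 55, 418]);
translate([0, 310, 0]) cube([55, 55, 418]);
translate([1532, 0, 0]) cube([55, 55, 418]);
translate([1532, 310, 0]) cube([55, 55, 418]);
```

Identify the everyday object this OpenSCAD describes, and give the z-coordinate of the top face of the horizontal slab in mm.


A bench. The seat-top height is 463 mm.

A long slab on four corner posts — a bench. The slab sits at z = 418 with thickness 45, so the top is 418 + 45 = 463 mm.
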